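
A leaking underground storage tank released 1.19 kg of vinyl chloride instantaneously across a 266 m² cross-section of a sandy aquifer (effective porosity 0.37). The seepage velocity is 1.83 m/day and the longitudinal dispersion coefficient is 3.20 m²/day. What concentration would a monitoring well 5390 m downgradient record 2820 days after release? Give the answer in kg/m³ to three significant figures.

For an instantaneous plane source, C(x,t) = M/(n_e·A·√(4πDt)) · exp(−(x−vt)²/(4Dt)), with n_e·A the pore (flow) area.
Plume center vt = 1.83 × 2820 = 5160.6 m, so the well at 5390 m is 229.4 m downgradient of the peak.
√(4πDt) = 336.7 m, giving peak height M/(n_e·A·√(4πDt)) = 1.19/(0.37 × 266 × 336.7) = 3.591e-05 kg/m³.
(x−vt)²/(4Dt) = (229.4)²/(4 × 3.20 × 2820) = 1.458; exp(−1.458) = 0.2327.
C = 3.591e-05 × 0.2327 = 8.36e-06 kg/m³.

8.36e-06 kg/m³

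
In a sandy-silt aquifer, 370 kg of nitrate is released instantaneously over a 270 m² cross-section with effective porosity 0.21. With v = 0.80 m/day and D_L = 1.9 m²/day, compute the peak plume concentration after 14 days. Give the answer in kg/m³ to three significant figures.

0.357 kg/m³

The peak of an instantaneous 1D plume sits at x = vt; there the Gaussian factor is 1 and C_max = M/(n_e·A·√(4πDt)), where n_e·A is the pore area the mass is dissolved in.
√(4πDt) = √(4π × 1.9 × 14) = 18.28 m, so C_max = 370/(0.21 × 270 × 18.28) = 0.357 kg/m³.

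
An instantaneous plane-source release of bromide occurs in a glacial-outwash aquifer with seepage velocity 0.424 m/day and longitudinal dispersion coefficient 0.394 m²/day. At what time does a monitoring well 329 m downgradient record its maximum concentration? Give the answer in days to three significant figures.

For the 1D instantaneous-source solution, setting ∂C/∂t = 0 at fixed x gives v²t² + 2Dt − x² = 0, so t = (√(D² + v²x²) − D)/v².
√(D² + v²x²) = √(0.394² + 0.424² × 329²) = 139.5; v² = 0.179776.
t = (139.5 − 0.394)/0.179776 = 774 days (vs. the pure-advection estimate x/v = 776 d).

774 days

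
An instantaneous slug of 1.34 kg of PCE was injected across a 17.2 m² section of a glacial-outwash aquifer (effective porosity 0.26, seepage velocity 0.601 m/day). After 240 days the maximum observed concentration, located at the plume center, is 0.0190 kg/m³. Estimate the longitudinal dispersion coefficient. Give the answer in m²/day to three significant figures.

At the plume center C_max = M/(n_e·A·√(4πDt)), so D = M²/(4πt·(n_e·A·C_max)²).
n_e·A·C_max = 0.26 × 17.2 × 0.0190 = 0.08497 kg/m.
D = 1.34²/(4π × 240 × 0.08497²) = 0.0825 m²/day.

0.0825 m²/day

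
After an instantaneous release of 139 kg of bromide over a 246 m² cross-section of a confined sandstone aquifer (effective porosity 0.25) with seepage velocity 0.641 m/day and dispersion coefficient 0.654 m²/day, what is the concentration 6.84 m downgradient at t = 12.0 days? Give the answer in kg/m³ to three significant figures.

0.222 kg/m³

For an instantaneous plane source, C(x,t) = M/(n_e·A·√(4πDt)) · exp(−(x−vt)²/(4Dt)), with n_e·A the pore (flow) area.
Plume center vt = 0.641 × 12.0 = 7.692 m, so the well at 6.84 m is 0.852 m upgradient of the peak.
√(4πDt) = 9.931 m, giving peak height M/(n_e·A·√(4πDt)) = 139/(0.25 × 246 × 9.931) = 0.2276 kg/m³.
(x−vt)²/(4Dt) = (-0.852)²/(4 × 0.654 × 12.0) = 0.02312; exp(−0.02312) = 0.9771.
C = 0.2276 × 0.9771 = 0.222 kg/m³.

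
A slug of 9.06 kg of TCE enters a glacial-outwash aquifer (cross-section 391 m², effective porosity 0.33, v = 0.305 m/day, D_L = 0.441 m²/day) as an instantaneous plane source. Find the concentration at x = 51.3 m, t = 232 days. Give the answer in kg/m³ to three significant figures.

0.000776 kg/m³

For an instantaneous plane source, C(x,t) = M/(n_e·A·√(4πDt)) · exp(−(x−vt)²/(4Dt)), with n_e·A the pore (flow) area.
Plume center vt = 0.305 × 232 = 70.76 m, so the well at 51.3 m is 19.46 m upgradient of the peak.
√(4πDt) = 35.86 m, giving peak height M/(n_e·A·√(4πDt)) = 9.06/(0.33 × 391 × 35.86) = 0.001958 kg/m³.
(x−vt)²/(4Dt) = (-19.46)²/(4 × 0.441 × 232) = 0.9253; exp(−0.9253) = 0.3964.
C = 0.001958 × 0.3964 = 0.000776 kg/m³.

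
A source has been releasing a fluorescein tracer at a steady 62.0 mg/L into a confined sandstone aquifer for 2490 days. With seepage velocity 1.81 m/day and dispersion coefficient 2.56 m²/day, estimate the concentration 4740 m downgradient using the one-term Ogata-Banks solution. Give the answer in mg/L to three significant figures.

For a continuous step input, C/C₀ ≈ ½·erfc((x−vt)/(2√(Dt))).
vt = 1.81 × 2490 = 4506.9 m and 2√(Dt) = 2√(2.56 × 2490) = 159.7 m.
Argument (x−vt)/(2√(Dt)) = (4740 − 4506.9)/159.7 = 1.460; ½·erfc(1.460) = 0.01947.
C = 62.0 × 0.01947 = 1.21 mg/L.

1.21 mg/L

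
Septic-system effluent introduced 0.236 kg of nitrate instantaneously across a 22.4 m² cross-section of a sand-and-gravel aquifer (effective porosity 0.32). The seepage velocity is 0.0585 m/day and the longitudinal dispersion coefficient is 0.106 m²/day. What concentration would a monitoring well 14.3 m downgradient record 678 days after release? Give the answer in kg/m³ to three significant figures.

0.000117 kg/m³

For an instantaneous plane source, C(x,t) = M/(n_e·A·√(4πDt)) · exp(−(x−vt)²/(4Dt)), with n_e·A the pore (flow) area.
Plume center vt = 0.0585 × 678 = 39.663 m, so the well at 14.3 m is 25.363 m upgradient of the peak.
√(4πDt) = 30.05 m, giving peak height M/(n_e·A·√(4πDt)) = 0.236/(0.32 × 22.4 × 30.05) = 0.001096 kg/m³.
(x−vt)²/(4Dt) = (-25.363)²/(4 × 0.106 × 678) = 2.238; exp(−2.238) = 0.1067.
C = 0.001096 × 0.1067 = 0.000117 kg/m³.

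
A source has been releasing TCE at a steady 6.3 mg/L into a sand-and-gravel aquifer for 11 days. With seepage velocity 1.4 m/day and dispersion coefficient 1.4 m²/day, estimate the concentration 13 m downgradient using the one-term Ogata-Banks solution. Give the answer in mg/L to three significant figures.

For a continuous step input, C/C₀ ≈ ½·erfc((x−vt)/(2√(Dt))).
vt = 1.4 × 11 = 15.4 m and 2√(Dt) = 2√(1.4 × 11) = 7.849 m.
Argument (x−vt)/(2√(Dt)) = (13 − 15.4)/7.849 = -0.3058; ½·erfc(-0.3058) = 0.6673.
C = 6.3 × 0.6673 = 4.20 mg/L.

4.20 mg/L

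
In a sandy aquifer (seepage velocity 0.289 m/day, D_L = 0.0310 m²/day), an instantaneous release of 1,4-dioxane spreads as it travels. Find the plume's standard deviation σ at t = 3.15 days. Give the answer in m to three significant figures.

0.442 m

Dispersive spreading gives a Gaussian with σ² = 2Dt; advection only shifts the center.
σ = √(2 × 0.0310 × 3.15) = 0.442 m.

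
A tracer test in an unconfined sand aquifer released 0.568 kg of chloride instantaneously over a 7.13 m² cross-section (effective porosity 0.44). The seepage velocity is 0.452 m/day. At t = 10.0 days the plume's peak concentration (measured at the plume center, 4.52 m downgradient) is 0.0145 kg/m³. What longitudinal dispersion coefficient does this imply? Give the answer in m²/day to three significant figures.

At the plume center C_max = M/(n_e·A·√(4πDt)), so D = M²/(4πt·(n_e·A·C_max)²).
n_e·A·C_max = 0.44 × 7.13 × 0.0145 = 0.04549 kg/m.
D = 0.568²/(4π × 10.0 × 0.04549²) = 1.24 m²/day.

1.24 m²/day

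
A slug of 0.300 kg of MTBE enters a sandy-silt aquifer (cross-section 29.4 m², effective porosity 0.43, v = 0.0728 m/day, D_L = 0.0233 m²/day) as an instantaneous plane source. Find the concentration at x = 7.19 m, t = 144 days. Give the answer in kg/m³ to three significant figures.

For an instantaneous plane source, C(x,t) = M/(n_e·A·√(4πDt)) · exp(−(x−vt)²/(4Dt)), with n_e·A the pore (flow) area.
Plume center vt = 0.0728 × 144 = 10.4832 m, so the well at 7.19 m is 3.2932 m upgradient of the peak.
√(4πDt) = 6.493 m, giving peak height M/(n_e·A·√(4πDt)) = 0.300/(0.43 × 29.4 × 6.493) = 0.003655 kg/m³.
(x−vt)²/(4Dt) = (-3.2932)²/(4 × 0.0233 × 144) = 0.8081; exp(−0.8081) = 0.4457.
C = 0.003655 × 0.4457 = 0.00163 kg/m³.

0.00163 kg/m³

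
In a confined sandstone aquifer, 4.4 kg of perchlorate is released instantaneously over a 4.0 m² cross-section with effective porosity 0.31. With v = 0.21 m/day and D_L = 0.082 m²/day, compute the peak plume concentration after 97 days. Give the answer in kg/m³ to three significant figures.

0.355 kg/m³

The peak of an instantaneous 1D plume sits at x = vt; there the Gaussian factor is 1 and C_max = M/(n_e·A·√(4πDt)), where n_e·A is the pore area the mass is dissolved in.
√(4πDt) = √(4π × 0.082 × 97) = 9.998 m, so C_max = 4.4/(0.31 × 4.0 × 9.998) = 0.355 kg/m³.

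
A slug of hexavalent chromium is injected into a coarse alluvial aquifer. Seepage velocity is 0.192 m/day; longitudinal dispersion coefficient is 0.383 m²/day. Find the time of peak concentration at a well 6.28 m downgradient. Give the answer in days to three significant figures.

23.9 days

For the 1D instantaneous-source solution, setting ∂C/∂t = 0 at fixed x gives v²t² + 2Dt − x² = 0, so t = (√(D² + v²x²) − D)/v².
√(D² + v²x²) = √(0.383² + 0.192² × 6.28²) = 1.265; v² = 0.036864.
t = (1.265 − 0.383)/0.036864 = 23.9 days (vs. the pure-advection estimate x/v = 32.7 d).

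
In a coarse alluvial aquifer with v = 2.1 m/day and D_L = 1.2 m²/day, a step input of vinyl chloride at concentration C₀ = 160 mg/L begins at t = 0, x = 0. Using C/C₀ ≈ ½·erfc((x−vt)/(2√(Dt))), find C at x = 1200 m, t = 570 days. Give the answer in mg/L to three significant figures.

74.8 mg/L

For a continuous step input, C/C₀ ≈ ½·erfc((x−vt)/(2√(Dt))).
vt = 2.1 × 570 = 1197 m and 2√(Dt) = 2√(1.2 × 570) = 52.31 m.
Argument (x−vt)/(2√(Dt)) = (1200 − 1197)/52.31 = 0.05735; ½·erfc(0.05735) = 0.4677.
C = 160 × 0.4677 = 74.8 mg/L.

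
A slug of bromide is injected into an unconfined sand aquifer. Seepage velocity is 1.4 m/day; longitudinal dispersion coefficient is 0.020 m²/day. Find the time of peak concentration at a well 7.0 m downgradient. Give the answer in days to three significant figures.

For the 1D instantaneous-source solution, setting ∂C/∂t = 0 at fixed x gives v²t² + 2Dt − x² = 0, so t = (√(D² + v²x²) − D)/v².
√(D² + v²x²) = √(0.020² + 1.4² × 7.0²) = 9.800; v² = 1.96.
t = (9.800 − 0.020)/1.96 = 4.99 days (vs. the pure-advection estimate x/v = 5.00 d).

4.99 days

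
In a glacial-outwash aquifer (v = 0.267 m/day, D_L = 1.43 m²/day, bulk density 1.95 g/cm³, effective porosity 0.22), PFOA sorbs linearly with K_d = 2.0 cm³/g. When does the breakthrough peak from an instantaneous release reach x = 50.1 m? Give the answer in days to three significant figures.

3160 days

Retardation factor R = 1 + ρ_b·K_d/n = 1 + 1.95 × 2.0/0.22 = 18.73.
Sorption retards both mechanisms: v_R = v/R = 0.01426 m/day, D_R = D/R = 0.07635 m²/day.
Peak time from v_R²t² + 2D_R t − x² = 0: t = (√(D_R² + v_R²x²) − D_R)/v_R².
√(D_R² + v_R²x²) = √(0.07635² + 0.01426² × 50.1²) = 0.7185; v_R² = 0.0002033.
t = (0.7185 − 0.07635)/0.0002033 = 3160 days.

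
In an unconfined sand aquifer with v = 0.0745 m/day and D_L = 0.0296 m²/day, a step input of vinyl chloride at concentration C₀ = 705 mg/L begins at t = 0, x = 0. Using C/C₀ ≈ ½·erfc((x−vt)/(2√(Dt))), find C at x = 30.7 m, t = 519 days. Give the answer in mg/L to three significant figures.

652 mg/L

For a continuous step input, C/C₀ ≈ ½·erfc((x−vt)/(2√(Dt))).
vt = 0.0745 × 519 = 38.6655 m and 2√(Dt) = 2√(0.0296 × 519) = 7.839 m.
Argument (x−vt)/(2√(Dt)) = (30.7 − 38.6655)/7.839 = -1.016; ½·erfc(-1.016) = 0.9246.
C = 705 × 0.9246 = 652 mg/L.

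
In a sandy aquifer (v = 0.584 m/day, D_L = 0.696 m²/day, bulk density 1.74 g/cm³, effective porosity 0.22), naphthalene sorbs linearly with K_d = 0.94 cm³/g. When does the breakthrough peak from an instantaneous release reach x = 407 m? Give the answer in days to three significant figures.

5860 days

Retardation factor R = 1 + ρ_b·K_d/n = 1 + 1.74 × 0.94/0.22 = 8.435.
Sorption retards both mechanisms: v_R = v/R = 0.06924 m/day, D_R = D/R = 0.08251 m²/day.
Peak time from v_R²t² + 2D_R t − x² = 0: t = (√(D_R² + v_R²x²) − D_R)/v_R².
√(D_R² + v_R²x²) = √(0.08251² + 0.06924² × 407²) = 28.18; v_R² = 0.004794.
t = (28.18 − 0.08251)/0.004794 = 5860 days.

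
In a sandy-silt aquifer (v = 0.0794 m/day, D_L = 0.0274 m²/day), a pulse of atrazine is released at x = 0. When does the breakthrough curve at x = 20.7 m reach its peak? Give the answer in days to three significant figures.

256 days

For the 1D instantaneous-source solution, setting ∂C/∂t = 0 at fixed x gives v²t² + 2Dt − x² = 0, so t = (√(D² + v²x²) − D)/v².
√(D² + v²x²) = √(0.0274² + 0.0794² × 20.7²) = 1.644; v² = 0.00630436.
t = (1.644 − 0.0274)/0.00630436 = 256 days (vs. the pure-advection estimate x/v = 261 d).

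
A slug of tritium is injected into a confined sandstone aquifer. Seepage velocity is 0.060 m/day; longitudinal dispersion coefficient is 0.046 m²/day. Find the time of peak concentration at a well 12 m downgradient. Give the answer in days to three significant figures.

For the 1D instantaneous-source solution, setting ∂C/∂t = 0 at fixed x gives v²t² + 2Dt − x² = 0, so t = (√(D² + v²x²) − D)/v².
√(D² + v²x²) = √(0.046² + 0.060² × 12²) = 0.7215; v² = 0.0036.
t = (0.7215 − 0.046)/0.0036 = 188 days (vs. the pure-advection estimate x/v = 200 d).

188 days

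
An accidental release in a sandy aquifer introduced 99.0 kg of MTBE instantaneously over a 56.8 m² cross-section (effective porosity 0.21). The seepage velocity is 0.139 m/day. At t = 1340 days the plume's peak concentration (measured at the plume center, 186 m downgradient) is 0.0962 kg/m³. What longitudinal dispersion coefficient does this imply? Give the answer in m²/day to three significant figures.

0.442 m²/day

At the plume center C_max = M/(n_e·A·√(4πDt)), so D = M²/(4πt·(n_e·A·C_max)²).
n_e·A·C_max = 0.21 × 56.8 × 0.0962 = 1.147 kg/m.
D = 99.0²/(4π × 1340 × 1.147²) = 0.442 m²/day.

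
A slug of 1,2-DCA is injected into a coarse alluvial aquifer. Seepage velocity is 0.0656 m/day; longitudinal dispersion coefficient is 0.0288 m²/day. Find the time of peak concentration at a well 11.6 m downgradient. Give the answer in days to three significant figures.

For the 1D instantaneous-source solution, setting ∂C/∂t = 0 at fixed x gives v²t² + 2Dt − x² = 0, so t = (√(D² + v²x²) − D)/v².
√(D² + v²x²) = √(0.0288² + 0.0656² × 11.6²) = 0.7615; v² = 0.00430336.
t = (0.7615 − 0.0288)/0.00430336 = 170 days (vs. the pure-advection estimate x/v = 177 d).

170 days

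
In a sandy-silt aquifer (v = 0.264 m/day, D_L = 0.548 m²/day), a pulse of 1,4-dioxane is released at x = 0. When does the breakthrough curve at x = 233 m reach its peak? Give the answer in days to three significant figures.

875 days

For the 1D instantaneous-source solution, setting ∂C/∂t = 0 at fixed x gives v²t² + 2Dt − x² = 0, so t = (√(D² + v²x²) − D)/v².
√(D² + v²x²) = √(0.548² + 0.264² × 233²) = 61.51; v² = 0.069696.
t = (61.51 − 0.548)/0.069696 = 875 days (vs. the pure-advection estimate x/v = 883 d).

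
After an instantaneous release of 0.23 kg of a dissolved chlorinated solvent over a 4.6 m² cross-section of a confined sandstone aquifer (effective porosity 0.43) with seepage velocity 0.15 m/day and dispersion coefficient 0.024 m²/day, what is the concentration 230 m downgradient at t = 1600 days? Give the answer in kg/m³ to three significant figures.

For an instantaneous plane source, C(x,t) = M/(n_e·A·√(4πDt)) · exp(−(x−vt)²/(4Dt)), with n_e·A the pore (flow) area.
Plume center vt = 0.15 × 1600 = 240 m, so the well at 230 m is 10 m upgradient of the peak.
√(4πDt) = 21.97 m, giving peak height M/(n_e·A·√(4πDt)) = 0.23/(0.43 × 4.6 × 21.97) = 0.005293 kg/m³.
(x−vt)²/(4Dt) = (-10)²/(4 × 0.024 × 1600) = 0.6510; exp(−0.6510) = 0.5215.
C = 0.005293 × 0.5215 = 0.00276 kg/m³.

0.00276 kg/m³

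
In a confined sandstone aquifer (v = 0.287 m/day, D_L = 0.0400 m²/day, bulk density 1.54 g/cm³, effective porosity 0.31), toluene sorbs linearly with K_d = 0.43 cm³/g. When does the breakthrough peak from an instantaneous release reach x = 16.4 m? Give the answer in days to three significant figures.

178 days

Retardation factor R = 1 + ρ_b·K_d/n = 1 + 1.54 × 0.43/0.31 = 3.136.
Sorption retards both mechanisms: v_R = v/R = 0.09152 m/day, D_R = D/R = 0.01276 m²/day.
Peak time from v_R²t² + 2D_R t − x² = 0: t = (√(D_R² + v_R²x²) − D_R)/v_R².
√(D_R² + v_R²x²) = √(0.01276² + 0.09152² × 16.4²) = 1.501; v_R² = 0.008376.
t = (1.501 − 0.01276)/0.008376 = 178 days.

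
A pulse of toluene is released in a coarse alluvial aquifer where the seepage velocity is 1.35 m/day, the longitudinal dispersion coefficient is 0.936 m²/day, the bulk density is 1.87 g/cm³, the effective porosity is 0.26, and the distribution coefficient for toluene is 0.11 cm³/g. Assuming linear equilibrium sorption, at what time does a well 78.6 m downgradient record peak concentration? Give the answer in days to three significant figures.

Retardation factor R = 1 + ρ_b·K_d/n = 1 + 1.87 × 0.11/0.26 = 1.791.
Sorption retards both mechanisms: v_R = v/R = 0.7538 m/day, D_R = D/R = 0.5226 m²/day.
Peak time from v_R²t² + 2D_R t − x² = 0: t = (√(D_R² + v_R²x²) − D_R)/v_R².
√(D_R² + v_R²x²) = √(0.5226² + 0.7538² × 78.6²) = 59.25; v_R² = 0.5682.
t = (59.25 − 0.5226)/0.5682 = 103 days.

103 days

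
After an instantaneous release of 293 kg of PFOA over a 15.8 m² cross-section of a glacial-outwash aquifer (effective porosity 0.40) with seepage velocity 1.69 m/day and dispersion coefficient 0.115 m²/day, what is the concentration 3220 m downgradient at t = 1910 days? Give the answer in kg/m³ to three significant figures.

0.822 kg/m³

For an instantaneous plane source, C(x,t) = M/(n_e·A·√(4πDt)) · exp(−(x−vt)²/(4Dt)), with n_e·A the pore (flow) area.
Plume center vt = 1.69 × 1910 = 3227.9 m, so the well at 3220 m is 7.9 m upgradient of the peak.
√(4πDt) = 52.54 m, giving peak height M/(n_e·A·√(4πDt)) = 293/(0.40 × 15.8 × 52.54) = 0.8824 kg/m³.
(x−vt)²/(4Dt) = (-7.9)²/(4 × 0.115 × 1910) = 0.07103; exp(−0.07103) = 0.9314.
C = 0.8824 × 0.9314 = 0.822 kg/m³.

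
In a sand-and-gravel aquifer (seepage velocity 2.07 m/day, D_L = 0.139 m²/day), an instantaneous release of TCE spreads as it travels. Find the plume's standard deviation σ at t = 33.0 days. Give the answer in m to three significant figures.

Dispersive spreading gives a Gaussian with σ² = 2Dt; advection only shifts the center.
σ = √(2 × 0.139 × 33.0) = 3.03 m.

3.03 m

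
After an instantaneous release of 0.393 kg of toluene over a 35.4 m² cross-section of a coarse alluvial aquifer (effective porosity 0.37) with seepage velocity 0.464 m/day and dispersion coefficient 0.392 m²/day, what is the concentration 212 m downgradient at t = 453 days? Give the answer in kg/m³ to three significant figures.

0.000632 kg/m³

For an instantaneous plane source, C(x,t) = M/(n_e·A·√(4πDt)) · exp(−(x−vt)²/(4Dt)), with n_e·A the pore (flow) area.
Plume center vt = 0.464 × 453 = 210.192 m, so the well at 212 m is 1.808 m downgradient of the peak.
√(4πDt) = 47.24 m, giving peak height M/(n_e·A·√(4πDt)) = 0.393/(0.37 × 35.4 × 47.24) = 0.0006352 kg/m³.
(x−vt)²/(4Dt) = (1.808)²/(4 × 0.392 × 453) = 0.004602; exp(−0.004602) = 0.9954.
C = 0.0006352 × 0.9954 = 0.000632 kg/m³.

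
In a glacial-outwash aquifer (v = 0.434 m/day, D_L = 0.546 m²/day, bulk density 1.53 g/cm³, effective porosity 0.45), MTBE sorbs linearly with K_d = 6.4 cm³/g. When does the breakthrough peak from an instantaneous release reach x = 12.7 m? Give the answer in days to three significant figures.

603 days

Retardation factor R = 1 + ρ_b·K_d/n = 1 + 1.53 × 6.4/0.45 = 22.76.
Sorption retards both mechanisms: v_R = v/R = 0.01907 m/day, D_R = D/R = 0.02399 m²/day.
Peak time from v_R²t² + 2D_R t − x² = 0: t = (√(D_R² + v_R²x²) − D_R)/v_R².
√(D_R² + v_R²x²) = √(0.02399² + 0.01907² × 12.7²) = 0.2434; v_R² = 0.0003637.
t = (0.2434 − 0.02399)/0.0003637 = 603 days.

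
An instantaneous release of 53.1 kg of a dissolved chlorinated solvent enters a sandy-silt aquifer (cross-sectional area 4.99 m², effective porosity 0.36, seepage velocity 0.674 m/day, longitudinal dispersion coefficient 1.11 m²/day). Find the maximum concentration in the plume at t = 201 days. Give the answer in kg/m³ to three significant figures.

0.558 kg/m³

The peak of an instantaneous 1D plume sits at x = vt; there the Gaussian factor is 1 and C_max = M/(n_e·A·√(4πDt)), where n_e·A is the pore area the mass is dissolved in.
√(4πDt) = √(4π × 1.11 × 201) = 52.95 m, so C_max = 53.1/(0.36 × 4.99 × 52.95) = 0.558 kg/m³.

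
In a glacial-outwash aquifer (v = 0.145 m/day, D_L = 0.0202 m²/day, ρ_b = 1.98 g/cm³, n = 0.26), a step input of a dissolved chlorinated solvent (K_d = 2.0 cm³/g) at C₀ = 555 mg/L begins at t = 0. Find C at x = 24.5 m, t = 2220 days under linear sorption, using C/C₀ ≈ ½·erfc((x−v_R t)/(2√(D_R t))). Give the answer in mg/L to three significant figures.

Retardation factor R = 1 + ρ_b·K_d/n = 1 + 1.98 × 2.0/0.26 = 16.23.
Sorption retards both mechanisms: v_R = v/R = 0.008934 m/day, D_R = D/R = 0.001245 m²/day.
v_R·t = 0.008934 × 2220 = 19.83348 m; 2√(D_R t) = 3.325 m; argument = (24.5 − 19.83348)/3.325 = 1.403.
C = C₀ × ½·erfc(1.403) = 555 × 0.02362 = 13.1 mg/L.

13.1 mg/L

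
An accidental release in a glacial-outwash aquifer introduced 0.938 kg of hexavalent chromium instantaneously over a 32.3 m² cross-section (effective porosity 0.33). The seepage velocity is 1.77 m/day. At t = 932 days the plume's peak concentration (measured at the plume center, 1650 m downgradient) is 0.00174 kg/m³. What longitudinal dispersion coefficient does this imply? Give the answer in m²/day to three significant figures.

0.218 m²/day

At the plume center C_max = M/(n_e·A·√(4πDt)), so D = M²/(4πt·(n_e·A·C_max)²).
n_e·A·C_max = 0.33 × 32.3 × 0.00174 = 0.01855 kg/m.
D = 0.938²/(4π × 932 × 0.01855²) = 0.218 m²/day.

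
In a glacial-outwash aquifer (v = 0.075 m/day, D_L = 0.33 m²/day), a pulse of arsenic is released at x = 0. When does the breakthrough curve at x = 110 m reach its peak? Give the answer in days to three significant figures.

1410 days

For the 1D instantaneous-source solution, setting ∂C/∂t = 0 at fixed x gives v²t² + 2Dt − x² = 0, so t = (√(D² + v²x²) − D)/v².
√(D² + v²x²) = √(0.33² + 0.075² × 110²) = 8.257; v² = 0.005625.
t = (8.257 − 0.33)/0.005625 = 1410 days (vs. the pure-advection estimate x/v = 1470 d).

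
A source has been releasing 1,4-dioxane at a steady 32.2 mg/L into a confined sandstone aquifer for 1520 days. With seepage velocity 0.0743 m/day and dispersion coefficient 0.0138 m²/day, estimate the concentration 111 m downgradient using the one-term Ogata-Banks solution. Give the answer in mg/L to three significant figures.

19.9 mg/L

For a continuous step input, C/C₀ ≈ ½·erfc((x−vt)/(2√(Dt))).
vt = 0.0743 × 1520 = 112.936 m and 2√(Dt) = 2√(0.0138 × 1520) = 9.160 m.
Argument (x−vt)/(2√(Dt)) = (111 − 112.936)/9.160 = -0.2114; ½·erfc(-0.2114) = 0.6175.
C = 32.2 × 0.6175 = 19.9 mg/L.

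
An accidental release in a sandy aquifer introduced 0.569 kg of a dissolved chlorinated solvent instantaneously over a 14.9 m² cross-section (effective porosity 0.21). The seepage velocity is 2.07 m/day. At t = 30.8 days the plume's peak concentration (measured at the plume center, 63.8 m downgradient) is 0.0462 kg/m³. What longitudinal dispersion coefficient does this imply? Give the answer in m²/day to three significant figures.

0.0400 m²/day

At the plume center C_max = M/(n_e·A·√(4πDt)), so D = M²/(4πt·(n_e·A·C_max)²).
n_e·A·C_max = 0.21 × 14.9 × 0.0462 = 0.1446 kg/m.
D = 0.569²/(4π × 30.8 × 0.1446²) = 0.0400 m²/day.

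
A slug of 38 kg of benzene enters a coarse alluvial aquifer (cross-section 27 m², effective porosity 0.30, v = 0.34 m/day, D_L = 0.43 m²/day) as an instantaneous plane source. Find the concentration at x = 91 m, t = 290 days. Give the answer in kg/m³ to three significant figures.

0.106 kg/m³

For an instantaneous plane source, C(x,t) = M/(n_e·A·√(4πDt)) · exp(−(x−vt)²/(4Dt)), with n_e·A the pore (flow) area.
Plume center vt = 0.34 × 290 = 98.6 m, so the well at 91 m is 7.6 m upgradient of the peak.
√(4πDt) = 39.59 m, giving peak height M/(n_e·A·√(4πDt)) = 38/(0.30 × 27 × 39.59) = 0.1185 kg/m³.
(x−vt)²/(4Dt) = (-7.6)²/(4 × 0.43 × 290) = 0.1158; exp(−0.1158) = 0.8907.
C = 0.1185 × 0.8907 = 0.106 kg/m³.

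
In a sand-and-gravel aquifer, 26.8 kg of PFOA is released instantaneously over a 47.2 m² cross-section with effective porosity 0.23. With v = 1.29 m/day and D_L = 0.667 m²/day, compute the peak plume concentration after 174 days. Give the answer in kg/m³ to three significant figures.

0.0646 kg/m³

The peak of an instantaneous 1D plume sits at x = vt; there the Gaussian factor is 1 and C_max = M/(n_e·A·√(4πDt)), where n_e·A is the pore area the mass is dissolved in.
√(4πDt) = √(4π × 0.667 × 174) = 38.19 m, so C_max = 26.8/(0.23 × 47.2 × 38.19) = 0.0646 kg/m³.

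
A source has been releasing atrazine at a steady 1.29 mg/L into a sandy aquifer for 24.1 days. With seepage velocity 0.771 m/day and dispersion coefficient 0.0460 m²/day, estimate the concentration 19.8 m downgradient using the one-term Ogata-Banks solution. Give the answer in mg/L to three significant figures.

0.266 mg/L

For a continuous step input, C/C₀ ≈ ½·erfc((x−vt)/(2√(Dt))).
vt = 0.771 × 24.1 = 18.5811 m and 2√(Dt) = 2√(0.0460 × 24.1) = 2.106 m.
Argument (x−vt)/(2√(Dt)) = (19.8 − 18.5811)/2.106 = 0.5788; ½·erfc(0.5788) = 0.2065.
C = 1.29 × 0.2065 = 0.266 mg/L.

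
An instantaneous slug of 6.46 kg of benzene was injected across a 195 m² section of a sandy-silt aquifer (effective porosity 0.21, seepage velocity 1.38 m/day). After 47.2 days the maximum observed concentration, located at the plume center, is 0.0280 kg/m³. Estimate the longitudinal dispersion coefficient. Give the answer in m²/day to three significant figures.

At the plume center C_max = M/(n_e·A·√(4πDt)), so D = M²/(4πt·(n_e·A·C_max)²).
n_e·A·C_max = 0.21 × 195 × 0.0280 = 1.147 kg/m.
D = 6.46²/(4π × 47.2 × 1.147²) = 0.0535 m²/day.

0.0535 m²/day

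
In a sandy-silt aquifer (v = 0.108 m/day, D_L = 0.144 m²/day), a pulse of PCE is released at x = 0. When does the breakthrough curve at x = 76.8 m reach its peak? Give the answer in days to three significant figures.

699 days

For the 1D instantaneous-source solution, setting ∂C/∂t = 0 at fixed x gives v²t² + 2Dt − x² = 0, so t = (√(D² + v²x²) − D)/v².
√(D² + v²x²) = √(0.144² + 0.108² × 76.8²) = 8.296; v² = 0.011664.
t = (8.296 − 0.144)/0.011664 = 699 days (vs. the pure-advection estimate x/v = 711 d).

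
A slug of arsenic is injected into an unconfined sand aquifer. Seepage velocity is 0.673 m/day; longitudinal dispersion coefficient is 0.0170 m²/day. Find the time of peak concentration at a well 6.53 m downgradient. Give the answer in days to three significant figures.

9.67 days

For the 1D instantaneous-source solution, setting ∂C/∂t = 0 at fixed x gives v²t² + 2Dt − x² = 0, so t = (√(D² + v²x²) − D)/v².
√(D² + v²x²) = √(0.0170² + 0.673² × 6.53²) = 4.395; v² = 0.452929.
t = (4.395 − 0.0170)/0.452929 = 9.67 days (vs. the pure-advection estimate x/v = 9.70 d).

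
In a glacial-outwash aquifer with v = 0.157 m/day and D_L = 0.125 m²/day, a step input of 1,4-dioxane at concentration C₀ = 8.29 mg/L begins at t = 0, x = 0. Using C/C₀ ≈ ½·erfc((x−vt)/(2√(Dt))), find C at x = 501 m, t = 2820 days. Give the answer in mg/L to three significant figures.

0.117 mg/L

For a continuous step input, C/C₀ ≈ ½·erfc((x−vt)/(2√(Dt))).
vt = 0.157 × 2820 = 442.74 m and 2√(Dt) = 2√(0.125 × 2820) = 37.55 m.
Argument (x−vt)/(2√(Dt)) = (501 − 442.74)/37.55 = 1.552; ½·erfc(1.552) = 0.01409.
C = 8.29 × 0.01409 = 0.117 mg/L.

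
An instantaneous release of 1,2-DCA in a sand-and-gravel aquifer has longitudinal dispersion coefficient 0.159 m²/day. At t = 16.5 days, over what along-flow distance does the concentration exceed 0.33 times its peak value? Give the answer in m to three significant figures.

The plume is Gaussian with σ = √(2Dt) = √(2 × 0.159 × 16.5) = 2.291 m.
C/C_peak = exp(−Δx²/(2σ²)) = 0.33 ⇒ Δx = σ·√(−2 ln 0.33) = 2.291 × 1.489 = 3.411 m.
Width = 2Δx = 6.82 m.

6.82 m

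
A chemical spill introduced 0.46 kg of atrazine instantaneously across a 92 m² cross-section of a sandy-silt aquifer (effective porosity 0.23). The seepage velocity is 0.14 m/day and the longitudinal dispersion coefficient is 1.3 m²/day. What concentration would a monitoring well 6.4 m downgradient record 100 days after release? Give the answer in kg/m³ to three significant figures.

0.000481 kg/m³

For an instantaneous plane source, C(x,t) = M/(n_e·A·√(4πDt)) · exp(−(x−vt)²/(4Dt)), with n_e·A the pore (flow) area.
Plume center vt = 0.14 × 100 = 14 m, so the well at 6.4 m is 7.6 m upgradient of the peak.
√(4πDt) = 40.42 m, giving peak height M/(n_e·A·√(4πDt)) = 0.46/(0.23 × 92 × 40.42) = 0.0005378 kg/m³.
(x−vt)²/(4Dt) = (-7.6)²/(4 × 1.3 × 100) = 0.1111; exp(−0.1111) = 0.8948.
C = 0.0005378 × 0.8948 = 0.000481 kg/m³.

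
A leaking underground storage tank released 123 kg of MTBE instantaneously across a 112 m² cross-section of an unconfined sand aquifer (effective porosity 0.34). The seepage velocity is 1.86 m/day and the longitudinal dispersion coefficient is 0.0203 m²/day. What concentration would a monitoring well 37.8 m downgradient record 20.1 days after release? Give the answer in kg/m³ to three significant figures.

For an instantaneous plane source, C(x,t) = M/(n_e·A·√(4πDt)) · exp(−(x−vt)²/(4Dt)), with n_e·A the pore (flow) area.
Plume center vt = 1.86 × 20.1 = 37.386 m, so the well at 37.8 m is 0.414 m downgradient of the peak.
√(4πDt) = 2.264 m, giving peak height M/(n_e·A·√(4πDt)) = 123/(0.34 × 112 × 2.264) = 1.427 kg/m³.
(x−vt)²/(4Dt) = (0.414)²/(4 × 0.0203 × 20.1) = 0.1050; exp(−0.1050) = 0.9003.
C = 1.427 × 0.9003 = 1.28 kg/m³.

1.28 kg/m³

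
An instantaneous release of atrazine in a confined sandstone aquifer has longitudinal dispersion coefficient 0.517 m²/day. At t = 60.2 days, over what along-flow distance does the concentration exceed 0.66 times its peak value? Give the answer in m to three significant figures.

The plume is Gaussian with σ = √(2Dt) = √(2 × 0.517 × 60.2) = 7.890 m.
C/C_peak = exp(−Δx²/(2σ²)) = 0.66 ⇒ Δx = σ·√(−2 ln 0.66) = 7.890 × 0.9116 = 7.193 m.
Width = 2Δx = 14.4 m.

14.4 m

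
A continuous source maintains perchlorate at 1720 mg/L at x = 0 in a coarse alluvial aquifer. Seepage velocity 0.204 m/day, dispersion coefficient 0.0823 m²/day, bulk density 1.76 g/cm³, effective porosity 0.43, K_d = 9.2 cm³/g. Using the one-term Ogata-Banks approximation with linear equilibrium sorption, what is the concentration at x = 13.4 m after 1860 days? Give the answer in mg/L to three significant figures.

174 mg/L

Retardation factor R = 1 + ρ_b·K_d/n = 1 + 1.76 × 9.2/0.43 = 38.66.
Sorption retards both mechanisms: v_R = v/R = 0.005277 m/day, D_R = D/R = 0.002129 m²/day.
v_R·t = 0.005277 × 1860 = 9.81522 m; 2√(D_R t) = 3.980 m; argument = (13.4 − 9.81522)/3.980 = 0.9007.
C = C₀ × ½·erfc(0.9007) = 1720 × 0.1014 = 174 mg/L.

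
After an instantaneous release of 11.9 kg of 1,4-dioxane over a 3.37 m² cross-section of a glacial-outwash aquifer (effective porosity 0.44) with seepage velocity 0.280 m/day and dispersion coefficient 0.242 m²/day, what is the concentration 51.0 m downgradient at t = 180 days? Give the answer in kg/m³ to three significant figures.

0.342 kg/m³

For an instantaneous plane source, C(x,t) = M/(n_e·A·√(4πDt)) · exp(−(x−vt)²/(4Dt)), with n_e·A the pore (flow) area.
Plume center vt = 0.280 × 180 = 50.4 m, so the well at 51.0 m is 0.6 m downgradient of the peak.
√(4πDt) = 23.40 m, giving peak height M/(n_e·A·√(4πDt)) = 11.9/(0.44 × 3.37 × 23.40) = 0.3430 kg/m³.
(x−vt)²/(4Dt) = (0.6)²/(4 × 0.242 × 180) = 0.002066; exp(−0.002066) = 0.9979.
C = 0.3430 × 0.9979 = 0.342 kg/m³.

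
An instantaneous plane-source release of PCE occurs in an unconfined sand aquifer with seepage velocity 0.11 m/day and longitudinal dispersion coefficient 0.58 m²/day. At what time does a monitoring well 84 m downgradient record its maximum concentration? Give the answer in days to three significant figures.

For the 1D instantaneous-source solution, setting ∂C/∂t = 0 at fixed x gives v²t² + 2Dt − x² = 0, so t = (√(D² + v²x²) − D)/v².
√(D² + v²x²) = √(0.58² + 0.11² × 84²) = 9.258; v² = 0.0121.
t = (9.258 − 0.58)/0.0121 = 717 days (vs. the pure-advection estimate x/v = 764 d).

717 days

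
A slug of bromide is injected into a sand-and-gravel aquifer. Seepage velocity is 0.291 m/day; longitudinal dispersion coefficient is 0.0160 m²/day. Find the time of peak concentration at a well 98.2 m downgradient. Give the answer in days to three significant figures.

337 days

For the 1D instantaneous-source solution, setting ∂C/∂t = 0 at fixed x gives v²t² + 2Dt − x² = 0, so t = (√(D² + v²x²) − D)/v².
√(D² + v²x²) = √(0.0160² + 0.291² × 98.2²) = 28.58; v² = 0.084681.
t = (28.58 − 0.0160)/0.084681 = 337 days (vs. the pure-advection estimate x/v = 337 d).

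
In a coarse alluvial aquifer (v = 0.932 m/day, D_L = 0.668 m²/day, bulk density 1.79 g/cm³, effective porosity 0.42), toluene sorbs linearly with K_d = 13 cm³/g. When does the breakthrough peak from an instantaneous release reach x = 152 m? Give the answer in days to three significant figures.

Retardation factor R = 1 + ρ_b·K_d/n = 1 + 1.79 × 13/0.42 = 56.40.
Sorption retards both mechanisms: v_R = v/R = 0.01652 m/day, D_R = D/R = 0.01184 m²/day.
Peak time from v_R²t² + 2D_R t − x² = 0: t = (√(D_R² + v_R²x²) − D_R)/v_R².
√(D_R² + v_R²x²) = √(0.01184² + 0.01652² × 152²) = 2.511; v_R² = 0.0002729.
t = (2.511 − 0.01184)/0.0002729 = 9160 days.

9160 days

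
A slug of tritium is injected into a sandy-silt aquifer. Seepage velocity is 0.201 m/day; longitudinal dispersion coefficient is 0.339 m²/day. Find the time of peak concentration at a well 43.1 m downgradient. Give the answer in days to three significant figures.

For the 1D instantaneous-source solution, setting ∂C/∂t = 0 at fixed x gives v²t² + 2Dt − x² = 0, so t = (√(D² + v²x²) − D)/v².
√(D² + v²x²) = √(0.339² + 0.201² × 43.1²) = 8.670; v² = 0.040401.
t = (8.670 − 0.339)/0.040401 = 206 days (vs. the pure-advection estimate x/v = 214 d).

206 days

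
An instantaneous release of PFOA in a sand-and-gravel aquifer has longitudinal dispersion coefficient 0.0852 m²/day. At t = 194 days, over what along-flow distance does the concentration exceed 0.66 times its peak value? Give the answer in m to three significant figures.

10.5 m

The plume is Gaussian with σ = √(2Dt) = √(2 × 0.0852 × 194) = 5.750 m.
C/C_peak = exp(−Δx²/(2σ²)) = 0.66 ⇒ Δx = σ·√(−2 ln 0.66) = 5.750 × 0.9116 = 5.242 m.
Width = 2Δx = 10.5 m.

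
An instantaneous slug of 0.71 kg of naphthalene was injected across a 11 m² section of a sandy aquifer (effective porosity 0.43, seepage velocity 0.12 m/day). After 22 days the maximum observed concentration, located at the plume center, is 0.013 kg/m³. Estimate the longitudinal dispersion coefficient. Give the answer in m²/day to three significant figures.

At the plume center C_max = M/(n_e·A·√(4πDt)), so D = M²/(4πt·(n_e·A·C_max)²).
n_e·A·C_max = 0.43 × 11 × 0.013 = 0.06149 kg/m.
D = 0.71²/(4π × 22 × 0.06149²) = 0.482 m²/day.

0.482 m²/day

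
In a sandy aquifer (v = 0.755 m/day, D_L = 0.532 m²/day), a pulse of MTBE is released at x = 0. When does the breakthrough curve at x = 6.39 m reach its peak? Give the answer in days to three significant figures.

7.58 days

For the 1D instantaneous-source solution, setting ∂C/∂t = 0 at fixed x gives v²t² + 2Dt − x² = 0, so t = (√(D² + v²x²) − D)/v².
√(D² + v²x²) = √(0.532² + 0.755² × 6.39²) = 4.854; v² = 0.570025.
t = (4.854 − 0.532)/0.570025 = 7.58 days (vs. the pure-advection estimate x/v = 8.46 d).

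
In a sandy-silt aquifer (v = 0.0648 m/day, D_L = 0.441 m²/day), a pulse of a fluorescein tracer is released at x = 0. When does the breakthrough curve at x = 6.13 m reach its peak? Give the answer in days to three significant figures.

36.3 days

For the 1D instantaneous-source solution, setting ∂C/∂t = 0 at fixed x gives v²t² + 2Dt − x² = 0, so t = (√(D² + v²x²) − D)/v².
√(D² + v²x²) = √(0.441² + 0.0648² × 6.13²) = 0.5935; v² = 0.00419904.
t = (0.5935 − 0.441)/0.00419904 = 36.3 days (vs. the pure-advection estimate x/v = 94.6 d).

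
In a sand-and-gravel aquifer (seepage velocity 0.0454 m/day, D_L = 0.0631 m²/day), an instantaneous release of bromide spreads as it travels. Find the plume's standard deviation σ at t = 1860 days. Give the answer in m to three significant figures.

15.3 m

Dispersive spreading gives a Gaussian with σ² = 2Dt; advection only shifts the center.
σ = √(2 × 0.0631 × 1860) = 15.3 m.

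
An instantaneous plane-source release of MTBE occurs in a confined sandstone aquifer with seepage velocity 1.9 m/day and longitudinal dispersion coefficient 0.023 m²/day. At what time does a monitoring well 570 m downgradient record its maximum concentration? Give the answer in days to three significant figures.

For the 1D instantaneous-source solution, setting ∂C/∂t = 0 at fixed x gives v²t² + 2Dt − x² = 0, so t = (√(D² + v²x²) − D)/v².
√(D² + v²x²) = √(0.023² + 1.9² × 570²) = 1083; v² = 3.61.
t = (1083 − 0.023)/3.61 = 300 days (vs. the pure-advection estimate x/v = 300 d).

300 days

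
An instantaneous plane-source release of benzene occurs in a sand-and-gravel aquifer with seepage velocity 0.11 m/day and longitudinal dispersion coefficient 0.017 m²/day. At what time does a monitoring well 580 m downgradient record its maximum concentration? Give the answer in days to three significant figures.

For the 1D instantaneous-source solution, setting ∂C/∂t = 0 at fixed x gives v²t² + 2Dt − x² = 0, so t = (√(D² + v²x²) − D)/v².
√(D² + v²x²) = √(0.017² + 0.11² × 580²) = 63.80; v² = 0.0121.
t = (63.80 − 0.017)/0.0121 = 5270 days (vs. the pure-advection estimate x/v = 5270 d).

5270 days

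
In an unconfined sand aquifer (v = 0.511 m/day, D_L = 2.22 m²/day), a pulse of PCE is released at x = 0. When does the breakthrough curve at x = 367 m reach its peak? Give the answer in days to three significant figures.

For the 1D instantaneous-source solution, setting ∂C/∂t = 0 at fixed x gives v²t² + 2Dt − x² = 0, so t = (√(D² + v²x²) − D)/v².
√(D² + v²x²) = √(2.22² + 0.511² × 367²) = 187.6; v² = 0.261121.
t = (187.6 − 2.22)/0.261121 = 710 days (vs. the pure-advection estimate x/v = 718 d).

710 days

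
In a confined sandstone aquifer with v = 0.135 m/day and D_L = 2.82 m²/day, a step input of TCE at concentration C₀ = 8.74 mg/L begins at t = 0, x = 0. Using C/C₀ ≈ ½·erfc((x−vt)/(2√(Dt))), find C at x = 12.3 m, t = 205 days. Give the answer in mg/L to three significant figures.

For a continuous step input, C/C₀ ≈ ½·erfc((x−vt)/(2√(Dt))).
vt = 0.135 × 205 = 27.675 m and 2√(Dt) = 2√(2.82 × 205) = 48.09 m.
Argument (x−vt)/(2√(Dt)) = (12.3 − 27.675)/48.09 = -0.3197; ½·erfc(-0.3197) = 0.6744.
C = 8.74 × 0.6744 = 5.89 mg/L.

5.89 mg/L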